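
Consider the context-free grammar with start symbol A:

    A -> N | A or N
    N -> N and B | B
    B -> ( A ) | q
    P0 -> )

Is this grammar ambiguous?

Unambiguous

(P0 is unreachable from A, so its rules don't affect L(A).) The grammar is stratified — A handles 'or' (left-recursive), N handles 'and', B atoms. Each operator has a fixed associativity and precedence level, so every string has one parse.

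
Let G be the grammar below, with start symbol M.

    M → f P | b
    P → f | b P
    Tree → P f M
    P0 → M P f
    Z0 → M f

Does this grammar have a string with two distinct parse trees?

Unambiguous

(Tree, P0, Z0 are unreachable from M, so their rules don't affect L(M).) Restricted to the reachable nonterminals, every rule has the form A → t or A → t B, and no two rules for the same A share a first terminal. The grammar encodes a DFA — one run per string.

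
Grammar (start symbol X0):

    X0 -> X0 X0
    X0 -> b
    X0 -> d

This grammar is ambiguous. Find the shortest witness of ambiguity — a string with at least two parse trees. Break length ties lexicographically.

b b b

length 1: no string has ≥2 trees
length 2: no string has ≥2 trees
length 3: b b b has 2 parse trees

Two derivations of b b b:
  X0 ⇒ X0 X0 ⇒ X0 X0 X0 ⇒ b X0 X0 ⇒ b b X0 ⇒ b b b
  X0 ⇒ X0 X0 ⇒ b X0 ⇒ b X0 X0 ⇒ b b X0 ⇒ b b b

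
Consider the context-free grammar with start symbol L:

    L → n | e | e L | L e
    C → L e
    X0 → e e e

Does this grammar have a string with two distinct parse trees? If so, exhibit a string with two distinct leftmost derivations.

Ambiguous

Witness: e e

Derivation 1: L ⇒ e L ⇒ e e
Derivation 2: L ⇒ L e ⇒ e e

Two distinct leftmost derivations for the same string.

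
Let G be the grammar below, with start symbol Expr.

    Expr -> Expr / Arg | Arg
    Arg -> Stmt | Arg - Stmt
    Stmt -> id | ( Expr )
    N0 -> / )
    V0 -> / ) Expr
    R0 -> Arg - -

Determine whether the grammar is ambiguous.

Unambiguous

(N0, V0, R0 are unreachable from Expr, so their rules don't affect L(Expr).) Expr → Expr / Arg | Arg  ;  Arg → Arg - Stmt | Stmt  — a left-associative chain with Stmt at the bottom. Each string factors uniquely by precedence.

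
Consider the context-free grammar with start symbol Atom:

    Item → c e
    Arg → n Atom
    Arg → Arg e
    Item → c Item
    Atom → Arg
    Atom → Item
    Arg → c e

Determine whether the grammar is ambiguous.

Witness: c e

Derivation 1: Atom ⇒ Arg ⇒ c e
Derivation 2: Atom ⇒ Item ⇒ c e

Two distinct leftmost derivations for the same string.

Ambiguous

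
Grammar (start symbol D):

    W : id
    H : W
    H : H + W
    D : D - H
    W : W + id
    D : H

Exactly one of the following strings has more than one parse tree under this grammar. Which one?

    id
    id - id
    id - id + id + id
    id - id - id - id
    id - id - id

id - id + id + id

id: 1 tree
id - id: 1 tree
id - id + id + id: 4 trees
id - id - id - id: 1 tree
id - id - id: 1 tree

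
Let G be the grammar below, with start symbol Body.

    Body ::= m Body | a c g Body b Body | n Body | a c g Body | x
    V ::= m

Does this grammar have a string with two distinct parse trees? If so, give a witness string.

Witness: a c g a c g x b x

Derivation 1: Body ⇒ a c g Body b Body ⇒ a c g a c g Body b Body ⇒ a c g a c g x b Body ⇒ a c g a c g x b x
Derivation 2: Body ⇒ a c g Body ⇒ a c g a c g Body b Body ⇒ a c g a c g x b Body ⇒ a c g a c g x b x

Two distinct leftmost derivations for the same string.

Ambiguous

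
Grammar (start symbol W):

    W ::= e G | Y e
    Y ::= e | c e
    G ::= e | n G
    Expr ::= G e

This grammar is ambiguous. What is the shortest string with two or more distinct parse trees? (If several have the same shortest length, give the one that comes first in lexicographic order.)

e e

length 2: e e has 2 parse trees

Two derivations of e e:
  W ⇒ e G ⇒ e e
  W ⇒ Y e ⇒ e e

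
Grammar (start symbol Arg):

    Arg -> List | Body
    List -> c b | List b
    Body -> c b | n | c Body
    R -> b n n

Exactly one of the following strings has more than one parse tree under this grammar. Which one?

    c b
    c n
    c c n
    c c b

c b

c b: 2 trees
c n: 1 tree
c c n: 1 tree
c c b: 1 tree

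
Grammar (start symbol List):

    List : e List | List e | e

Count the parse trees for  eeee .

Parse trees for eeee:
  [List e [List e [List e [List e]]]]
  [List e [List e [List [List e] e]]]
  [List e [List [List e [List e]] e]]
  [List e [List [List [List e] e] e]]
  [List [List e [List e [List e]]] e]
  [List [List e [List [List e] e]] e]
  [List [List [List e [List e]] e] e]
  [List [List [List [List e] e] e] e]

8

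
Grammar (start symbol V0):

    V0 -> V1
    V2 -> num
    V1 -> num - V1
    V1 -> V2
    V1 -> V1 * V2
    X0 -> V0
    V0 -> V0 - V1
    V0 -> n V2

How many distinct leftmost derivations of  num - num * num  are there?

Parse trees for num - num * num:
  [V0 [V1 num - [V1 [V1 [V2 num]] * [V2 num]]]]
  [V0 [V1 [V1 num - [V1 [V2 num]]] * [V2 num]]]
  [V0 [V0 [V1 [V2 num]]] - [V1 [V1 [V2 num]] * [V2 num]]]

3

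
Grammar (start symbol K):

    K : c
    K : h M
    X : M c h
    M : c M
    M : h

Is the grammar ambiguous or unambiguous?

Unambiguous

Only K, M are reachable from K; ignoring the rest: Restricted to the reachable nonterminals, every rule has the form A → t or A → t B, and no two rules for the same A share a first terminal. The grammar encodes a DFA — one run per string.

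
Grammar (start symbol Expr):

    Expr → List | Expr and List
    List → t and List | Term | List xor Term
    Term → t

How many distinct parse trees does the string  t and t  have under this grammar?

2

Parse trees for t and t:
  [Expr [List t and [List [Term t]]]]
  [Expr [Expr [List [Term t]]] and [List [Term t]]]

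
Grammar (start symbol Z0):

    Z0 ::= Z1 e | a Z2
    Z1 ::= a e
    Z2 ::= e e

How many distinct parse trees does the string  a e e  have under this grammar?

2

Parse trees for a e e:
  [Z0 [Z1 a e] e]
  [Z0 a [Z2 e e]]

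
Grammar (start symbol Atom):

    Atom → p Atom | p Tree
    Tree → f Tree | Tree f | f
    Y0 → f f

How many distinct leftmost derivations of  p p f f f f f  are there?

Parse trees for p p f f f f f (showing first 6 of 16):
  [Atom p [Atom p [Tree f [Tree f [Tree f [Tree f [Tree f]]]]]]]
  [Atom p [Atom p [Tree f [Tree f [Tree f [Tree [Tree f] f]]]]]]
  [Atom p [Atom p [Tree f [Tree f [Tree [Tree f [Tree f]] f]]]]]
  [Atom p [Atom p [Tree f [Tree f [Tree [Tree [Tree f] f] f]]]]]
  [Atom p [Atom p [Tree f [Tree [Tree f [Tree f [Tree f]]] f]]]]
  [Atom p [Atom p [Tree f [Tree [Tree f [Tree [Tree f] f]] f]]]]

16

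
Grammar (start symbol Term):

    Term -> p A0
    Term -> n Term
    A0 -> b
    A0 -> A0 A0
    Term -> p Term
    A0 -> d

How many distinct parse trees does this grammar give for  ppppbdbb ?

5

Parse trees for ppppbdbb:
  [Term p [Term p [Term p [Term p [A0 [A0 b] [A0 [A0 d] [A0 [A0 b] [A0 b]]]]]]]]
  [Term p [Term p [Term p [Term p [A0 [A0 b] [A0 [A0 [A0 d] [A0 b]] [A0 b]]]]]]]
  [Term p [Term p [Term p [Term p [A0 [A0 [A0 b] [A0 d]] [A0 [A0 b] [A0 b]]]]]]]
  [Term p [Term p [Term p [Term p [A0 [A0 [A0 b] [A0 [A0 d] [A0 b]]] [A0 b]]]]]]
  [Term p [Term p [Term p [Term p [A0 [A0 [A0 [A0 b] [A0 d]] [A0 b]] [A0 b]]]]]]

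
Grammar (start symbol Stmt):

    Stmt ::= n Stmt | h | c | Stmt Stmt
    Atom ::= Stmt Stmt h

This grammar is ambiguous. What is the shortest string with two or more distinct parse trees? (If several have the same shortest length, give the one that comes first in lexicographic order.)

length 1: no string has ≥2 trees
length 2: no string has ≥2 trees
length 3: c c c has 2 parse trees

Two derivations of c c c:
  Stmt ⇒ Stmt Stmt ⇒ c Stmt ⇒ c Stmt Stmt ⇒ c c Stmt ⇒ c c c
  Stmt ⇒ Stmt Stmt ⇒ Stmt Stmt Stmt ⇒ c Stmt Stmt ⇒ c c Stmt ⇒ c c c

c c c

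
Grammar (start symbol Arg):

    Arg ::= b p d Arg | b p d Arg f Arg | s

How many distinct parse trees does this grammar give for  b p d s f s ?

1

Parse trees for b p d s f s:
  [Arg b p d [Arg s] f [Arg s]]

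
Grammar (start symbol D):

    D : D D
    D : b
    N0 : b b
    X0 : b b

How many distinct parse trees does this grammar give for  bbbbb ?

14

Parse trees for bbbbb (showing first 6 of 14):
  [D [D b] [D [D b] [D [D b] [D [D b] [D b]]]]]
  [D [D b] [D [D b] [D [D [D b] [D b]] [D b]]]]
  [D [D b] [D [D [D b] [D b]] [D [D b] [D b]]]]
  [D [D b] [D [D [D b] [D [D b] [D b]]] [D b]]]
  [D [D b] [D [D [D [D b] [D b]] [D b]] [D b]]]
  [D [D [D b] [D b]] [D [D b] [D [D b] [D b]]]]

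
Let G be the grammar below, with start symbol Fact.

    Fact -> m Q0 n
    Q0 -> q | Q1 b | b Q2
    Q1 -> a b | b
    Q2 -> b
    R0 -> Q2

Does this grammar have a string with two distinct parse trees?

Ambiguous

Witness: m b b n

Derivation 1: Fact ⇒ m Q0 n ⇒ m Q1 b n ⇒ m b b n
Derivation 2: Fact ⇒ m Q0 n ⇒ m b Q2 n ⇒ m b b n

Two distinct leftmost derivations for the same string.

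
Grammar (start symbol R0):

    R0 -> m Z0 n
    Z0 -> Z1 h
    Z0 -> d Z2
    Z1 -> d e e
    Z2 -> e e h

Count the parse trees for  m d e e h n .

2

Parse trees for m d e e h n:
  [R0 m [Z0 [Z1 d e e] h] n]
  [R0 m [Z0 d [Z2 e e h]] n]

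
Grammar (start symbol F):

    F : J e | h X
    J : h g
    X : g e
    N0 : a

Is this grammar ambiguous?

Ambiguous

Witness: h g e

Derivation 1: F ⇒ J e ⇒ h g e
Derivation 2: F ⇒ h X ⇒ h g e

Two distinct leftmost derivations for the same string.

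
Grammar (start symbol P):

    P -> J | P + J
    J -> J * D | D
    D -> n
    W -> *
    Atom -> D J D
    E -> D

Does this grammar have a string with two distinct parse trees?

(W, Atom, E are unreachable from P, so their rules don't affect L(P).) P → P + J | J  ;  J → J * D | D  — a left-associative chain with D at the bottom. Each string factors uniquely by precedence.

Unambiguous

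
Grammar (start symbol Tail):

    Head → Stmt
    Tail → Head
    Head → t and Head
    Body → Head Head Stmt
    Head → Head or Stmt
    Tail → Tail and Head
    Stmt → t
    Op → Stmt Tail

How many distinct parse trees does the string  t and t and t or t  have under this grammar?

Parse trees for t and t and t or t:
  [Tail [Head t and [Head t and [Head [Head [Stmt t]] or [Stmt t]]]]]
  [Tail [Head t and [Head [Head t and [Head [Stmt t]]] or [Stmt t]]]]
  [Tail [Head [Head t and [Head t and [Head [Stmt t]]]] or [Stmt t]]]
  [Tail [Tail [Head [Stmt t]]] and [Head t and [Head [Head [Stmt t]] or [Stmt t]]]]
  [Tail [Tail [Head [Stmt t]]] and [Head [Head t and [Head [Stmt t]]] or [Stmt t]]]
  [Tail [Tail [Head t and [Head [Stmt t]]]] and [Head [Head [Stmt t]] or [Stmt t]]]
  [Tail [Tail [Tail [Head [Stmt t]]] and [Head [Stmt t]]] and [Head [Head [Stmt t]] or [Stmt t]]]

7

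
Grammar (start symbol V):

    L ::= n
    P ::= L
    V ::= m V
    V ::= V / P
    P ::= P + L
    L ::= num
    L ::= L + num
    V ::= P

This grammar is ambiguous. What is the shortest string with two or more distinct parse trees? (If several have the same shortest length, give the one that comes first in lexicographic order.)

length 1: no string has ≥2 trees
length 2: no string has ≥2 trees
length 3: n + num has 2 parse trees

Two derivations of n + num:
  V ⇒ P ⇒ L ⇒ L + num ⇒ n + num
  V ⇒ P ⇒ P + L ⇒ L + L ⇒ n + L ⇒ n + num

n + num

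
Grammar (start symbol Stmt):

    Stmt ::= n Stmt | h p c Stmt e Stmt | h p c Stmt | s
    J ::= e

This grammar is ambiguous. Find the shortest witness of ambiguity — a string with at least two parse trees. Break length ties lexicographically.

length 1: no string has ≥2 trees
length 2: no string has ≥2 trees
length 3: no string has ≥2 trees
length 4: no string has ≥2 trees
length 5: no string has ≥2 trees
length 6: no string has ≥2 trees
length 7: no string has ≥2 trees
length 8: no string has ≥2 trees
length 9: h p c h p c s e s has 2 parse trees

Two derivations of h p c h p c s e s:
  Stmt ⇒ h p c Stmt e Stmt ⇒ h p c h p c Stmt e Stmt ⇒ h p c h p c s e Stmt ⇒ h p c h p c s e s
  Stmt ⇒ h p c Stmt ⇒ h p c h p c Stmt e Stmt ⇒ h p c h p c s e Stmt ⇒ h p c h p c s e s

h p c h p c s e s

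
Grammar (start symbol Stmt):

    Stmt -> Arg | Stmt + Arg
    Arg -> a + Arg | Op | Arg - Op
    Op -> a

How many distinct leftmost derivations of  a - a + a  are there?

1

Parse trees for a - a + a:
  [Stmt [Stmt [Arg [Arg [Op a]] - [Op a]]] + [Arg [Op a]]]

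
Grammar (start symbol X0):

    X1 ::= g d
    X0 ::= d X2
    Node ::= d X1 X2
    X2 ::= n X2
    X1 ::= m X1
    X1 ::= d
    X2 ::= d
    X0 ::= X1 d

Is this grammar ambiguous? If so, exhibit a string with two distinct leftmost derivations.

Ambiguous

Witness: d d

Derivation 1: X0 ⇒ d X2 ⇒ d d
Derivation 2: X0 ⇒ X1 d ⇒ d d

Two distinct leftmost derivations for the same string.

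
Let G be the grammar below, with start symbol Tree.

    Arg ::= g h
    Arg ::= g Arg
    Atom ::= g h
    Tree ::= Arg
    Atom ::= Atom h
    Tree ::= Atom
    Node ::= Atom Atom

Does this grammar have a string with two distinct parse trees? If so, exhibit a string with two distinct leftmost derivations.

Ambiguous

Witness: g h

Derivation 1: Tree ⇒ Arg ⇒ g h
Derivation 2: Tree ⇒ Atom ⇒ g h

Two distinct leftmost derivations for the same string.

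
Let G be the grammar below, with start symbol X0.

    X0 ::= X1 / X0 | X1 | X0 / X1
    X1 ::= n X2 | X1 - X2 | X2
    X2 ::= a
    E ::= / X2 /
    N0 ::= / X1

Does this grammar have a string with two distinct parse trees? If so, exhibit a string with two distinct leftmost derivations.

Witness: a / a

Derivation 1: X0 ⇒ X1 / X0 ⇒ X2 / X0 ⇒ a / X0 ⇒ a / X1 ⇒ a / X2 ⇒ a / a
Derivation 2: X0 ⇒ X0 / X1 ⇒ X1 / X1 ⇒ X2 / X1 ⇒ a / X1 ⇒ a / X2 ⇒ a / a

Two distinct leftmost derivations for the same string.

Ambiguous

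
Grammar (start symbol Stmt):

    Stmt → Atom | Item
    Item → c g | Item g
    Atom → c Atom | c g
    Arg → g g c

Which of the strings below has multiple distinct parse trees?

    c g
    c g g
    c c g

c g

c g: 2 trees
c g g: 1 tree
c c g: 1 tree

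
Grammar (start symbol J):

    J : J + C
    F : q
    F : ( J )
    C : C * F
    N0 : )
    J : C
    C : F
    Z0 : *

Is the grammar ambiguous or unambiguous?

(Z0, N0 are unreachable from J, so their rules don't affect L(J).) This is a standard precedence ladder (J over C over F), with each level left-recursive on its own operator ('+' at J, '*' at C). That structure is LR(1), hence unambiguous.

Unambiguous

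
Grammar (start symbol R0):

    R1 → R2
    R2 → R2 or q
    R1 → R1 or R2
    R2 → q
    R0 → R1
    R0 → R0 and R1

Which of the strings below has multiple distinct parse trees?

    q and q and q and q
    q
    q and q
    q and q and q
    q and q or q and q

q and q and q and q: 1 tree
q: 1 tree
q and q: 1 tree
q and q and q: 1 tree
q and q or q and q: 2 trees

q and q or q and q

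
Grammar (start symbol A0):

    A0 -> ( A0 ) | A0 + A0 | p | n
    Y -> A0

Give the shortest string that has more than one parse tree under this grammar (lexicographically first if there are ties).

length 1: no string has ≥2 trees
length 3: no string has ≥2 trees
length 5: n + n + n has 2 parse trees

Two derivations of n + n + n:
  A0 ⇒ A0 + A0 ⇒ A0 + A0 + A0 ⇒ n + A0 + A0 ⇒ n + n + A0 ⇒ n + n + n
  A0 ⇒ A0 + A0 ⇒ n + A0 ⇒ n + A0 + A0 ⇒ n + n + A0 ⇒ n + n + n

n + n + n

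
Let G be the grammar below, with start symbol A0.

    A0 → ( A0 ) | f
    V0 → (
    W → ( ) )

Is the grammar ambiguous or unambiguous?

Unambiguous

(V0, W are unreachable from A0, so their rules don't affect L(A0).) Each string is a nest of matched brackets around a single atom. An opening bracket forces the recursive rule; an atom forces the base rule.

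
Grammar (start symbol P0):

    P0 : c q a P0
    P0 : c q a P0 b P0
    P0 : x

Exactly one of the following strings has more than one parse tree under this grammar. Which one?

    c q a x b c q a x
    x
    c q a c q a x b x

c q a c q a x b x

c q a x b c q a x: 1 tree
x: 1 tree
c q a c q a x b x: 2 trees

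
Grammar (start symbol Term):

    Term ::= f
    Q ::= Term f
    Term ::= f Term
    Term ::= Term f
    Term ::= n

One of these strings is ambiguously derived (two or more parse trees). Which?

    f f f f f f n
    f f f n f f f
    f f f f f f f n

f f f n f f f

f f f f f f n: 1 tree
f f f n f f f: 20 trees
f f f f f f f n: 1 tree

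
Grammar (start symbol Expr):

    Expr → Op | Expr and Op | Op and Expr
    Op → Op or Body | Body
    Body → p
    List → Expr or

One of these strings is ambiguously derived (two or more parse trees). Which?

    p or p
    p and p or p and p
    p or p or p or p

p and p or p and p

p or p: 1 tree
p and p or p and p: 4 trees
p or p or p or p: 1 tree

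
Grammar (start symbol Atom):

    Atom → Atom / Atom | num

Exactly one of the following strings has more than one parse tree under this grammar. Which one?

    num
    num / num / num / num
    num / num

num / num / num / num

num: 1 tree
num / num / num / num: 5 trees
num / num: 1 tree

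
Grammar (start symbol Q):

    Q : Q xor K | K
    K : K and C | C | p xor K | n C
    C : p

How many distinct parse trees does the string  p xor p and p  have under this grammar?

Parse trees for p xor p and p:
  [Q [Q [K [C p]]] xor [K [K [C p]] and [C p]]]
  [Q [K [K p xor [K [C p]]] and [C p]]]
  [Q [K p xor [K [K [C p]] and [C p]]]]

3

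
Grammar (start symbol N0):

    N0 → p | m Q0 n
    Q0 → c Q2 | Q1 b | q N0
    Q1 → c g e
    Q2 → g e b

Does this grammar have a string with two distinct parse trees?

Ambiguous

Witness: m c g e b n

Derivation 1: N0 ⇒ m Q0 n ⇒ m c Q2 n ⇒ m c g e b n
Derivation 2: N0 ⇒ m Q0 n ⇒ m Q1 b n ⇒ m c g e b n

Two distinct leftmost derivations for the same string.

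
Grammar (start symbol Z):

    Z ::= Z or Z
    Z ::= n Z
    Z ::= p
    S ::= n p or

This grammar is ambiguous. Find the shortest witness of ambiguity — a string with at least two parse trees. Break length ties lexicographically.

n p or p

length 1: no string has ≥2 trees
length 2: no string has ≥2 trees
length 3: no string has ≥2 trees
length 4: n p or p has 2 parse trees

Two derivations of n p or p:
  Z ⇒ Z or Z ⇒ n Z or Z ⇒ n p or Z ⇒ n p or p
  Z ⇒ n Z ⇒ n Z or Z ⇒ n p or Z ⇒ n p or p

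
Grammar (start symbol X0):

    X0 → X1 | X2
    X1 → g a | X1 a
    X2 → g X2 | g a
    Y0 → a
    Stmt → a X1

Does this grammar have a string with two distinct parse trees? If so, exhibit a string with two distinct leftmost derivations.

Ambiguous

Witness: g a

Derivation 1: X0 ⇒ X1 ⇒ g a
Derivation 2: X0 ⇒ X2 ⇒ g a

Two distinct leftmost derivations for the same string.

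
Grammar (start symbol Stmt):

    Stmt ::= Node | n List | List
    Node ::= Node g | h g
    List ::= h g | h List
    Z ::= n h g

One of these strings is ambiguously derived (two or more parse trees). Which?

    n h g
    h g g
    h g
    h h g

n h g: 1 tree
h g g: 1 tree
h g: 2 trees
h h g: 1 tree

h g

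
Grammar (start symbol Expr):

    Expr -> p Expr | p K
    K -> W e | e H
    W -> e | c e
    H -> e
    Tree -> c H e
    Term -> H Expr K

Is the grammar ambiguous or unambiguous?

Witness: p e e

Derivation 1: Expr ⇒ p K ⇒ p W e ⇒ p e e
Derivation 2: Expr ⇒ p K ⇒ p e H ⇒ p e e

Two distinct leftmost derivations for the same string.

Ambiguous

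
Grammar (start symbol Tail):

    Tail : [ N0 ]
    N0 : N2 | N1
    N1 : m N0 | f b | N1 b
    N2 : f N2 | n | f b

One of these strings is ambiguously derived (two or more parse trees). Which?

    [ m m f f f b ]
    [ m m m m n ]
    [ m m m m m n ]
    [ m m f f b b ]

[ m m f f b b ]

[ m m f f f b ]: 1 tree
[ m m m m n ]: 1 tree
[ m m m m m n ]: 1 tree
[ m m f f b b ]: 2 trees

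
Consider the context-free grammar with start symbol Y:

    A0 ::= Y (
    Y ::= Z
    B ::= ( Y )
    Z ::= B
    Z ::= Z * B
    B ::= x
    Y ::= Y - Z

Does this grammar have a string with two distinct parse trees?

Only Y, Z, B are reachable from Y; ignoring the rest: Y → Y - Z | Z  ;  Z → Z * B | B  — a left-associative chain with B at the bottom. Each string factors uniquely by precedence.

Unambiguous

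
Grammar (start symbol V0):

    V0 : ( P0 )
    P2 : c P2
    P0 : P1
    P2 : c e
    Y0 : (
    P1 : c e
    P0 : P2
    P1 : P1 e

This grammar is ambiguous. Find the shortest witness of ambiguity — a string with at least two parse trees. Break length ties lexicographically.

( c e )

length 4: ( c e ) has 2 parse trees

Two derivations of ( c e ):
  V0 ⇒ ( P0 ) ⇒ ( P1 ) ⇒ ( c e )
  V0 ⇒ ( P0 ) ⇒ ( P2 ) ⇒ ( c e )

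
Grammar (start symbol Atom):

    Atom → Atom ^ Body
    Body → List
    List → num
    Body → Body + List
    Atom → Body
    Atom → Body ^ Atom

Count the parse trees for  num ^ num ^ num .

4

Parse trees for num ^ num ^ num:
  [Atom [Atom [Atom [Body [List num]]] ^ [Body [List num]]] ^ [Body [List num]]]
  [Atom [Atom [Body [List num]] ^ [Atom [Body [List num]]]] ^ [Body [List num]]]
  [Atom [Body [List num]] ^ [Atom [Atom [Body [List num]]] ^ [Body [List num]]]]
  [Atom [Body [List num]] ^ [Atom [Body [List num]] ^ [Atom [Body [List num]]]]]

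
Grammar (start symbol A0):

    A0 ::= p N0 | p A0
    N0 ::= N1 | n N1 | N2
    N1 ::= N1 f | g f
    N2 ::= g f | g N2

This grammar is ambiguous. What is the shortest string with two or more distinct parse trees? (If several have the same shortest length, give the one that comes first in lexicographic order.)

p g f

length 3: p g f has 2 parse trees

Two derivations of p g f:
  A0 ⇒ p N0 ⇒ p N1 ⇒ p g f
  A0 ⇒ p N0 ⇒ p N2 ⇒ p g f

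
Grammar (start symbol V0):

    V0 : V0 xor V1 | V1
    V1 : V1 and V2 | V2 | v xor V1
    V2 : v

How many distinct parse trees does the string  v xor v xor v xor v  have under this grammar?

Parse trees for v xor v xor v xor v:
  [V0 [V0 [V1 [V2 v]]] xor [V1 v xor [V1 v xor [V1 [V2 v]]]]]
  [V0 [V0 [V0 [V1 [V2 v]]] xor [V1 [V2 v]]] xor [V1 v xor [V1 [V2 v]]]]
  [V0 [V0 [V1 v xor [V1 [V2 v]]]] xor [V1 v xor [V1 [V2 v]]]]
  [V0 [V0 [V0 [V1 [V2 v]]] xor [V1 v xor [V1 [V2 v]]]] xor [V1 [V2 v]]]
  [V0 [V0 [V0 [V0 [V1 [V2 v]]] xor [V1 [V2 v]]] xor [V1 [V2 v]]] xor [V1 [V2 v]]]
  [V0 [V0 [V0 [V1 v xor [V1 [V2 v]]]] xor [V1 [V2 v]]] xor [V1 [V2 v]]]
  [V0 [V0 [V1 v xor [V1 v xor [V1 [V2 v]]]]] xor [V1 [V2 v]]]
  [V0 [V1 v xor [V1 v xor [V1 v xor [V1 [V2 v]]]]]]

8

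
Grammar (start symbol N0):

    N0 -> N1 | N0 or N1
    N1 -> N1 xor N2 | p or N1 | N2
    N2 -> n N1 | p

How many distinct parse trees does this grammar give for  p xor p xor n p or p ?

2

Parse trees for p xor p xor n p or p:
  [N0 [N1 [N1 [N1 [N2 p]] xor [N2 p]] xor [N2 n [N1 p or [N1 [N2 p]]]]]]
  [N0 [N0 [N1 [N1 [N1 [N2 p]] xor [N2 p]] xor [N2 n [N1 [N2 p]]]]] or [N1 [N2 p]]]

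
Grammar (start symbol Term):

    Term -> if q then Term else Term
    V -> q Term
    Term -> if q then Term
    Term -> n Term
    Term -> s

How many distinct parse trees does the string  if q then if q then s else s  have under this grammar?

2

Parse trees for if q then if q then s else s:
  [Term if q then [Term if q then [Term s]] else [Term s]]
  [Term if q then [Term if q then [Term s] else [Term s]]]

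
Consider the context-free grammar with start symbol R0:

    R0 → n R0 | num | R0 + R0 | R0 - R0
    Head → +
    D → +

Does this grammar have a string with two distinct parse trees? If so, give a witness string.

Witness: n num + num

Derivation 1: R0 ⇒ n R0 ⇒ n R0 + R0 ⇒ n num + R0 ⇒ n num + num
Derivation 2: R0 ⇒ R0 + R0 ⇒ n R0 + R0 ⇒ n num + R0 ⇒ n num + num

Two distinct leftmost derivations for the same string.

Ambiguous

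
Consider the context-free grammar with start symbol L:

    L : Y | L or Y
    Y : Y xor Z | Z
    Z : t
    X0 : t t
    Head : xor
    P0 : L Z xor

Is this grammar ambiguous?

(X0, Head, P0 are unreachable from L, so their rules don't affect L(L).) This is a standard precedence ladder (L over Y over Z), with each level left-recursive on its own operator ('or' at L, 'xor' at Y). That structure is LR(1), hence unambiguous.

Unambiguous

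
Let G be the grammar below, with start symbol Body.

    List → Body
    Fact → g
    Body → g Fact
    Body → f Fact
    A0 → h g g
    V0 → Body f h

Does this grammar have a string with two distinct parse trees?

(List, V0, A0 are unreachable from Body, so their rules don't affect L(Body).) The reachable rules are right-linear with at most one rule per (nonterminal, next-terminal) pair. Each input token forces the next rule, so parsing is deterministic.

Unambiguous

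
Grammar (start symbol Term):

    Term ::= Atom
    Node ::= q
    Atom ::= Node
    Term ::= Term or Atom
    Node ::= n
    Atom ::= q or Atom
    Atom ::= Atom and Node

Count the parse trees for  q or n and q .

Parse trees for q or n and q:
  [Term [Atom q or [Atom [Atom [Node n]] and [Node q]]]]
  [Term [Atom [Atom q or [Atom [Node n]]] and [Node q]]]
  [Term [Term [Atom [Node q]]] or [Atom [Atom [Node n]] and [Node q]]]

3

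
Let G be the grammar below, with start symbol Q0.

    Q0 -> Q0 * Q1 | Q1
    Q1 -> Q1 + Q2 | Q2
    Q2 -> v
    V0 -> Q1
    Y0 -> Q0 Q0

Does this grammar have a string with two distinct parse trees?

Only Q0, Q1, Q2 are reachable from Q0; ignoring the rest: The grammar is stratified — Q0 handles '*' (left-recursive), Q1 handles '+', Q2 atoms. Each operator has a fixed associativity and precedence level, so every string has one parse.

Unambiguous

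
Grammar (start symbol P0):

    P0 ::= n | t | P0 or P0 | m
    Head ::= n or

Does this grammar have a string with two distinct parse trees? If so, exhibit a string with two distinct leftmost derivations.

Ambiguous

Witness: m or m or m

Derivation 1: P0 ⇒ P0 or P0 ⇒ P0 or P0 or P0 ⇒ m or P0 or P0 ⇒ m or m or P0 ⇒ m or m or m
Derivation 2: P0 ⇒ P0 or P0 ⇒ m or P0 ⇒ m or P0 or P0 ⇒ m or m or P0 ⇒ m or m or m

Two distinct leftmost derivations for the same string.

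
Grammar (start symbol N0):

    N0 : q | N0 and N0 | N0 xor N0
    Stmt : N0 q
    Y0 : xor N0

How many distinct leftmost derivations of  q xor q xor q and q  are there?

Parse trees for q xor q xor q and q:
  [N0 [N0 [N0 q] xor [N0 [N0 q] xor [N0 q]]] and [N0 q]]
  [N0 [N0 [N0 [N0 q] xor [N0 q]] xor [N0 q]] and [N0 q]]
  [N0 [N0 q] xor [N0 [N0 [N0 q] xor [N0 q]] and [N0 q]]]
  [N0 [N0 q] xor [N0 [N0 q] xor [N0 [N0 q] and [N0 q]]]]
  [N0 [N0 [N0 q] xor [N0 q]] xor [N0 [N0 q] and [N0 q]]]

5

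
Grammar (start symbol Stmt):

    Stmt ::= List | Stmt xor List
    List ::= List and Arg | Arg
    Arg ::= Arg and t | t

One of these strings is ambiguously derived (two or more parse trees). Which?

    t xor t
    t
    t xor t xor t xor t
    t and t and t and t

t xor t: 1 tree
t: 1 tree
t xor t xor t xor t: 1 tree
t and t and t and t: 8 trees

t and t and t and t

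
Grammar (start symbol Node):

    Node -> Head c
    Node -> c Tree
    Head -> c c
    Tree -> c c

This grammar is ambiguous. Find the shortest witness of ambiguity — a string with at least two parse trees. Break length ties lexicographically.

length 3: c c c has 2 parse trees

Two derivations of c c c:
  Node ⇒ Head c ⇒ c c c
  Node ⇒ c Tree ⇒ c c c

c c c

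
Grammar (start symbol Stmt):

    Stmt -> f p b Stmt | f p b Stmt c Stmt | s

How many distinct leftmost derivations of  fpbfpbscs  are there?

Parse trees for fpbfpbscs:
  [Stmt f p b [Stmt f p b [Stmt s] c [Stmt s]]]
  [Stmt f p b [Stmt f p b [Stmt s]] c [Stmt s]]

2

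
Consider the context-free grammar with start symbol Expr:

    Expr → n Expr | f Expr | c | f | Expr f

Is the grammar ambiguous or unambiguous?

Ambiguous

Witness: f f

Derivation 1: Expr ⇒ f Expr ⇒ f f
Derivation 2: Expr ⇒ Expr f ⇒ f f

Two distinct leftmost derivations for the same string.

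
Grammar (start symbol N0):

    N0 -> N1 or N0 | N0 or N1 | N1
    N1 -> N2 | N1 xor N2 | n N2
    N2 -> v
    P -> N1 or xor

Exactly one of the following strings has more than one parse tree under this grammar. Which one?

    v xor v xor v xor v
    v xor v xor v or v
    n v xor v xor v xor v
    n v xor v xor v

v xor v xor v or v

v xor v xor v xor v: 1 tree
v xor v xor v or v: 2 trees
n v xor v xor v xor v: 1 tree
n v xor v xor v: 1 tree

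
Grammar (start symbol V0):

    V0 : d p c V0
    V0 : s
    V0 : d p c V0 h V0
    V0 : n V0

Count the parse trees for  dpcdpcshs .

Parse trees for dpcdpcshs:
  [V0 d p c [V0 d p c [V0 s] h [V0 s]]]
  [V0 d p c [V0 d p c [V0 s]] h [V0 s]]

2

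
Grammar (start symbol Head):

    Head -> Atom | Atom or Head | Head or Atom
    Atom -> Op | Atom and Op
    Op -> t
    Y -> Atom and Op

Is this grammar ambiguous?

Ambiguous

Witness: t or t

Derivation 1: Head ⇒ Atom or Head ⇒ Op or Head ⇒ t or Head ⇒ t or Atom ⇒ t or Op ⇒ t or t
Derivation 2: Head ⇒ Head or Atom ⇒ Atom or Atom ⇒ Op or Atom ⇒ t or Atom ⇒ t or Op ⇒ t or t

Two distinct leftmost derivations for the same string.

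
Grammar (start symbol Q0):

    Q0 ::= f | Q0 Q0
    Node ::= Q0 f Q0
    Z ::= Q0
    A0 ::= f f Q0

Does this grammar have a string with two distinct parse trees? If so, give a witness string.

Ambiguous

Witness: f f f

Derivation 1: Q0 ⇒ Q0 Q0 ⇒ f Q0 ⇒ f Q0 Q0 ⇒ f f Q0 ⇒ f f f
Derivation 2: Q0 ⇒ Q0 Q0 ⇒ Q0 Q0 Q0 ⇒ f Q0 Q0 ⇒ f f Q0 ⇒ f f f

Two distinct leftmost derivations for the same string.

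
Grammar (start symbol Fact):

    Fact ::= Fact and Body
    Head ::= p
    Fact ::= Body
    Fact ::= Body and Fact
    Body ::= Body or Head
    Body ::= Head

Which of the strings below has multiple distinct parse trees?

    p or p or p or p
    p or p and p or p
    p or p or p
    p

p or p or p or p: 1 tree
p or p and p or p: 2 trees
p or p or p: 1 tree
p: 1 tree

p or p and p or p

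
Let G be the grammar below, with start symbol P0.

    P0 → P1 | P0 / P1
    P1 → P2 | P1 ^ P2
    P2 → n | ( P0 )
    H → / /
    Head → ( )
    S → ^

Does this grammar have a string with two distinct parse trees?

Unambiguous

Only P0, P1, P2 are reachable from P0; ignoring the rest: The grammar is stratified — P0 handles '/' (left-recursive), P1 handles '^', P2 atoms. Each operator has a fixed associativity and precedence level, so every string has one parse.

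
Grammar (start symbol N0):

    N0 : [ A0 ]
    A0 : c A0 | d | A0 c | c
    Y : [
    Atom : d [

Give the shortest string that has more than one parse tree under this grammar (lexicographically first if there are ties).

length 3: no string has ≥2 trees
length 4: [ c c ] has 2 parse trees

Two derivations of [ c c ]:
  N0 ⇒ [ A0 ] ⇒ [ c A0 ] ⇒ [ c c ]
  N0 ⇒ [ A0 ] ⇒ [ A0 c ] ⇒ [ c c ]

[ c c ]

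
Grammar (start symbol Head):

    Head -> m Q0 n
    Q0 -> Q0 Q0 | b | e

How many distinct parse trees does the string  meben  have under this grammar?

Parse trees for meben:
  [Head m [Q0 [Q0 e] [Q0 [Q0 b] [Q0 e]]] n]
  [Head m [Q0 [Q0 [Q0 e] [Q0 b]] [Q0 e]] n]

2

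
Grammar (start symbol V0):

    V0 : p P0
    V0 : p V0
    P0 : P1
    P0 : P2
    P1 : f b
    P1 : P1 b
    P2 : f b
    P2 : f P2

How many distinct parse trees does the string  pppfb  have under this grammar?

Parse trees for pppfb:
  [V0 p [V0 p [V0 p [P0 [P1 f b]]]]]
  [V0 p [V0 p [V0 p [P0 [P2 f b]]]]]

2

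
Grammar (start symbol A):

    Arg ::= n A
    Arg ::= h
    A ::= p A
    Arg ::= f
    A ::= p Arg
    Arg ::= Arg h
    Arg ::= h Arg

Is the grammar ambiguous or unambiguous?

Ambiguous

Witness: p h h

Derivation 1: A ⇒ p Arg ⇒ p Arg h ⇒ p h h
Derivation 2: A ⇒ p Arg ⇒ p h Arg ⇒ p h h

Two distinct leftmost derivations for the same string.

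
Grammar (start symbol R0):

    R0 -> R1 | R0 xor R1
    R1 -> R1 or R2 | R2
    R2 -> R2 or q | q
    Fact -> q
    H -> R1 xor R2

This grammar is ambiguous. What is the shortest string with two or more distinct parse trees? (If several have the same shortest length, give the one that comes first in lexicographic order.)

length 1: no string has ≥2 trees
length 3: q or q has 2 parse trees

Two derivations of q or q:
  R0 ⇒ R1 ⇒ R1 or R2 ⇒ R2 or R2 ⇒ q or R2 ⇒ q or q
  R0 ⇒ R1 ⇒ R2 ⇒ R2 or q ⇒ q or q

q or q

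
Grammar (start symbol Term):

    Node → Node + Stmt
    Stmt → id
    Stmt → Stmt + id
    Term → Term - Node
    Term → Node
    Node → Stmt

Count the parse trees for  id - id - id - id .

Parse trees for id - id - id - id:
  [Term [Term [Term [Term [Node [Stmt id]]] - [Node [Stmt id]]] - [Node [Stmt id]]] - [Node [Stmt id]]]

1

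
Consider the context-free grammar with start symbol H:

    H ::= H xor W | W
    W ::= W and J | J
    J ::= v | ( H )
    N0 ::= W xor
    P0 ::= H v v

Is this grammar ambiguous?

Only H, W, J are reachable from H; ignoring the rest: This is a standard precedence ladder (H over W over J), with each level left-recursive on its own operator ('xor' at H, 'and' at W). That structure is LR(1), hence unambiguous.

Unambiguous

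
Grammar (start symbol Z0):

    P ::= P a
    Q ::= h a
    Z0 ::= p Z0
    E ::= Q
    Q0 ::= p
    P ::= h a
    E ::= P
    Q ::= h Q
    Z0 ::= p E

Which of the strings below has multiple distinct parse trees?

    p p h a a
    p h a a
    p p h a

p p h a

p p h a a: 1 tree
p h a a: 1 tree
p p h a: 2 trees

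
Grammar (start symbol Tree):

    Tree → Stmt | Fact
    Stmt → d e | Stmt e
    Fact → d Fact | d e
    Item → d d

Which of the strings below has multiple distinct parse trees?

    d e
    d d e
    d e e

d e: 2 trees
d d e: 1 tree
d e e: 1 tree

d e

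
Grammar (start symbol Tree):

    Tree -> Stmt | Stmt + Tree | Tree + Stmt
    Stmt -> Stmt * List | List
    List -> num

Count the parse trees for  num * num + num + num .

Parse trees for num * num + num + num:
  [Tree [Stmt [Stmt [List num]] * [List num]] + [Tree [Stmt [List num]] + [Tree [Stmt [List num]]]]]
  [Tree [Stmt [Stmt [List num]] * [List num]] + [Tree [Tree [Stmt [List num]]] + [Stmt [List num]]]]
  [Tree [Tree [Stmt [Stmt [List num]] * [List num]] + [Tree [Stmt [List num]]]] + [Stmt [List num]]]
  [Tree [Tree [Tree [Stmt [Stmt [List num]] * [List num]]] + [Stmt [List num]]] + [Stmt [List num]]]

4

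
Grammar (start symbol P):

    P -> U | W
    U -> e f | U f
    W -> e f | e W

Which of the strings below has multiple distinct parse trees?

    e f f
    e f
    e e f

e f f: 1 tree
e f: 2 trees
e e f: 1 tree

e f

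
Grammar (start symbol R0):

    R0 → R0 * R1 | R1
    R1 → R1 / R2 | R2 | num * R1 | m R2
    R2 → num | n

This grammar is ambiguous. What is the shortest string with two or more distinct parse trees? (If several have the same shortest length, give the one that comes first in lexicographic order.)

num * n

length 1: no string has ≥2 trees
length 2: no string has ≥2 trees
length 3: num * n has 2 parse trees

Two derivations of num * n:
  R0 ⇒ R0 * R1 ⇒ R1 * R1 ⇒ R2 * R1 ⇒ num * R1 ⇒ num * R2 ⇒ num * n
  R0 ⇒ R1 ⇒ num * R1 ⇒ num * R2 ⇒ num * n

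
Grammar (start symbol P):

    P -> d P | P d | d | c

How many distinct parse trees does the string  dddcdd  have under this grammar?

Parse trees for dddcdd (showing first 6 of 10):
  [P d [P d [P d [P [P [P c] d] d]]]]
  [P d [P d [P [P d [P [P c] d]] d]]]
  [P d [P d [P [P [P d [P c]] d] d]]]
  [P d [P [P d [P d [P [P c] d]]] d]]
  [P d [P [P d [P [P d [P c]] d]] d]]
  [P d [P [P [P d [P d [P c]]] d] d]]

10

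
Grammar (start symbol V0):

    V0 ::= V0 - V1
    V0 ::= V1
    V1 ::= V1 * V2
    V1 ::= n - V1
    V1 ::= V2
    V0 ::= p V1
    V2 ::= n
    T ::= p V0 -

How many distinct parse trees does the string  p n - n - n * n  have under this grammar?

7

Parse trees for p n - n - n * n:
  [V0 [V0 p [V1 [V2 n]]] - [V1 [V1 n - [V1 [V2 n]]] * [V2 n]]]
  [V0 [V0 p [V1 [V2 n]]] - [V1 n - [V1 [V1 [V2 n]] * [V2 n]]]]
  [V0 [V0 [V0 p [V1 [V2 n]]] - [V1 [V2 n]]] - [V1 [V1 [V2 n]] * [V2 n]]]
  [V0 [V0 p [V1 n - [V1 [V2 n]]]] - [V1 [V1 [V2 n]] * [V2 n]]]
  [V0 p [V1 [V1 n - [V1 n - [V1 [V2 n]]]] * [V2 n]]]
  [V0 p [V1 n - [V1 [V1 n - [V1 [V2 n]]] * [V2 n]]]]
  [V0 p [V1 n - [V1 n - [V1 [V1 [V2 n]] * [V2 n]]]]]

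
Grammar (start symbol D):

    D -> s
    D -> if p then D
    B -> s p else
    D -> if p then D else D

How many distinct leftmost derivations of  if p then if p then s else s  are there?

2

Parse trees for if p then if p then s else s:
  [D if p then [D if p then [D s] else [D s]]]
  [D if p then [D if p then [D s]] else [D s]]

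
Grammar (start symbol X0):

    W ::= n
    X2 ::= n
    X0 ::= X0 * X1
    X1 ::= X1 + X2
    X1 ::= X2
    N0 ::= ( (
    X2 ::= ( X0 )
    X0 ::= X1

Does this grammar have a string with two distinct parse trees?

Unambiguous

(N0, W are unreachable from X0, so their rules don't affect L(X0).) This is a standard precedence ladder (X0 over X1 over X2), with each level left-recursive on its own operator ('*' at X0, '+' at X1). That structure is LR(1), hence unambiguous.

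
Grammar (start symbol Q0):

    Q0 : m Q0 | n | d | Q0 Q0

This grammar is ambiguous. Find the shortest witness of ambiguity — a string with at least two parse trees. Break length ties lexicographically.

d d d

length 1: no string has ≥2 trees
length 2: no string has ≥2 trees
length 3: d d d has 2 parse trees

Two derivations of d d d:
  Q0 ⇒ Q0 Q0 ⇒ d Q0 ⇒ d Q0 Q0 ⇒ d d Q0 ⇒ d d d
  Q0 ⇒ Q0 Q0 ⇒ Q0 Q0 Q0 ⇒ d Q0 Q0 ⇒ d d Q0 ⇒ d d d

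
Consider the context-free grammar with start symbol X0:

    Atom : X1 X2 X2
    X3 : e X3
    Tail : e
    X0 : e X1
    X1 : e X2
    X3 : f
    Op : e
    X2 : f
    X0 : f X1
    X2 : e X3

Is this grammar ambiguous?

Unambiguous

Only X0, X1, X2, X3 are reachable from X0; ignoring the rest: The reachable rules are right-linear with at most one rule per (nonterminal, next-terminal) pair. Each input token forces the next rule, so parsing is deterministic.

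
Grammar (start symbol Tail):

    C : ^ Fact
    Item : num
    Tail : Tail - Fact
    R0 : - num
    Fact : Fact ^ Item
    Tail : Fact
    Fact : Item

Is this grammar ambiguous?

Unambiguous

(R0, C are unreachable from Tail, so their rules don't affect L(Tail).) This is a standard precedence ladder (Tail over Fact over Item), with each level left-recursive on its own operator ('-' at Tail, '^' at Fact). That structure is LR(1), hence unambiguous.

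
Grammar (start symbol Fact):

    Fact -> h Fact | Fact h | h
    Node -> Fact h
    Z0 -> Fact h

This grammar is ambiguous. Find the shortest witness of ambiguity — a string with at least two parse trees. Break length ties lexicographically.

h h

length 1: no string has ≥2 trees
length 2: h h has 2 parse trees

Two derivations of h h:
  Fact ⇒ h Fact ⇒ h h
  Fact ⇒ Fact h ⇒ h h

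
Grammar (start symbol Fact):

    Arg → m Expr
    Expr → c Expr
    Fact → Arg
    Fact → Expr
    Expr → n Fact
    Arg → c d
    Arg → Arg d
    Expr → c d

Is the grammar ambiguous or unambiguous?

Ambiguous

Witness: c d

Derivation 1: Fact ⇒ Arg ⇒ c d
Derivation 2: Fact ⇒ Expr ⇒ c d

Two distinct leftmost derivations for the same string.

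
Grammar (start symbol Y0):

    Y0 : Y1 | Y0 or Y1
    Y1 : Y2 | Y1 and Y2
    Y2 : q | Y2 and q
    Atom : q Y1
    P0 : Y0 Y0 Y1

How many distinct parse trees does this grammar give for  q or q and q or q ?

2

Parse trees for q or q and q or q:
  [Y0 [Y0 [Y0 [Y1 [Y2 q]]] or [Y1 [Y2 [Y2 q] and q]]] or [Y1 [Y2 q]]]
  [Y0 [Y0 [Y0 [Y1 [Y2 q]]] or [Y1 [Y1 [Y2 q]] and [Y2 q]]] or [Y1 [Y2 q]]]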